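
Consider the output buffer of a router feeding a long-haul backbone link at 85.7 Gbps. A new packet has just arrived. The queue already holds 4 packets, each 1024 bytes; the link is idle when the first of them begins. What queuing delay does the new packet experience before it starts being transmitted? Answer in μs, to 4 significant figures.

0.3824 μs

Each queued packet: L/R = 8192/85700000000 = 0.0955893 μs.
4 queued → 0.382357 μs.
Queuing delay = 0.3824 μs.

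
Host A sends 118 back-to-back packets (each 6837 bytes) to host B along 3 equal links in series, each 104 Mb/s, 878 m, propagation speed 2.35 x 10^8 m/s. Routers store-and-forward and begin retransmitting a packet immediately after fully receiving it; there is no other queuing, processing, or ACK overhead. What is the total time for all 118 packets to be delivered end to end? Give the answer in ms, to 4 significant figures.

Per-hop transmission t_tx = L/R = 54696/104000000 = 0.525923 ms.
Per-hop propagation t_prop = 878/235000000 = 0.00373617 ms.
Pipeline fill: first packet needs 3·t_tx to clear all hops; remaining 117 packets each add one t_tx.
Total = (3+118-1)·t_tx + 3·t_prop = 120·0.525923 + 3·0.00373617 = 63.12 ms.

63.12 ms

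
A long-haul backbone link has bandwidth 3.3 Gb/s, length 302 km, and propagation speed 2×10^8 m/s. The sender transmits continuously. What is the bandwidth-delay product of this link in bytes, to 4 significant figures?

622900 bytes

Propagation delay = 302000 / 200000000 = 0.00151 s.
BDP = R × t_prop = 3300000000 × 0.00151 = 4983000 bits.
In bytes: 4983000/8 = 622900 bytes.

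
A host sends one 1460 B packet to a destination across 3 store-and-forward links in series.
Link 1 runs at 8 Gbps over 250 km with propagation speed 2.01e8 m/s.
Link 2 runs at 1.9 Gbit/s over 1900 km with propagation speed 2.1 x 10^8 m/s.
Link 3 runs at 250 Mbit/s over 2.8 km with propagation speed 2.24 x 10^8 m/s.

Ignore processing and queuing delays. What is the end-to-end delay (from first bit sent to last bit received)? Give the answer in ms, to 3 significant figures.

L = 1460 × 8 = 11680 bits.
Transmission delays (L/R per hop): 0.00146, 0.00614737, 0.04672 ms; sum = 0.0543274 ms.
Propagation delays (d/s per hop): 1.24378, 9.04762, 0.0125 ms; sum = 10.3039 ms.
End-to-end = 10.4 ms.

10.4 ms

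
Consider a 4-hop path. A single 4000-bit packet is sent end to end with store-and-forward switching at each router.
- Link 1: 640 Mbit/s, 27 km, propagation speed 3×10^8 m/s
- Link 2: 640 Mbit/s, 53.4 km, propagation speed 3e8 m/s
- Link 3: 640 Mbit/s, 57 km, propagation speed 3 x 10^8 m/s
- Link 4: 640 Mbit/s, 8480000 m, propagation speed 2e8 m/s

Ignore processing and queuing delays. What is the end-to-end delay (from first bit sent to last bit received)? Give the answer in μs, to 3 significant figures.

Transmission delay per hop = L/R = 4000/640000000 = 6.25 μs; 4 hops → 25 μs.
Propagation delays (d/s per hop): 90, 178, 190, 42400 μs; sum = 42858 μs.
End-to-end = 42900 μs.

42900 μs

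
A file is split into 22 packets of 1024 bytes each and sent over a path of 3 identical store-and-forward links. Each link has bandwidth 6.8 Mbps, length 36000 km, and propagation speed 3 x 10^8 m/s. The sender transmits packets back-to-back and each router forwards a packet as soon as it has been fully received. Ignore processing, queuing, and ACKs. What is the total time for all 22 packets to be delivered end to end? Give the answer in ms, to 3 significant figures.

389 ms

Per-hop transmission t_tx = L/R = 8192/6800000 = 1.20471 ms.
Per-hop propagation t_prop = 36000000/300000000 = 120 ms.
Pipeline fill: first packet needs 3·t_tx to clear all hops; remaining 21 packets each add one t_tx.
Total = (3+22-1)·t_tx + 3·t_prop = 24·1.20471 + 3·120 = 389 ms.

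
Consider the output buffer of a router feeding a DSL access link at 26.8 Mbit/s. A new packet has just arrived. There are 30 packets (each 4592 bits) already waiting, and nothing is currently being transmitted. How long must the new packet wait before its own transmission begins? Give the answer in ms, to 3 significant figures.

Each queued packet: L/R = 4592/26800000 = 0.171343 ms.
30 queued → 5.1403 ms.
Queuing delay = 5.14 ms.

5.14 ms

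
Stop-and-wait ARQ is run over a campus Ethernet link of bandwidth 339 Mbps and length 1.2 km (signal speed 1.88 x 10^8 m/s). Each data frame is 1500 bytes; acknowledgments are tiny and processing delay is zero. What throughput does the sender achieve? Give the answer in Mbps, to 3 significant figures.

249 Mbps

t_tx = L/R = 12000/339000000 = 3.53982e-05 s.
t_prop = 1200/188000000 = 6.38298e-06 s; RTT = 1.2766e-05 s.
Cycle = t_tx + RTT = 4.81642e-05 s.
Throughput = L / cycle = 12000 / 4.81642e-05 = 249 Mbps.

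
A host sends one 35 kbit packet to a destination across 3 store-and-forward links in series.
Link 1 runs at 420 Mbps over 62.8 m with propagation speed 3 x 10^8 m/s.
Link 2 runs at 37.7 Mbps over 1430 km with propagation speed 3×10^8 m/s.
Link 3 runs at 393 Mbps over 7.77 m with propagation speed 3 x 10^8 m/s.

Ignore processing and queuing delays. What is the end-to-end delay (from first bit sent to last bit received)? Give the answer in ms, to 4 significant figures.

L = 35000 bits.
Transmission delays (L/R per hop): 0.0833333, 0.928382, 0.0890585 ms; sum = 1.10077 ms.
Propagation delays (d/s per hop): 0.000209333, 4.76667, 2.59e-05 ms; sum = 4.7669 ms.
End-to-end = 5.868 ms.

5.868 ms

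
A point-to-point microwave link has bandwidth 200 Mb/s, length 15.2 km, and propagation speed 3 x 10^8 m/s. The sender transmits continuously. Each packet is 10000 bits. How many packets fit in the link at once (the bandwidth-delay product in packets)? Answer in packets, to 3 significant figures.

Propagation delay = 15200 / 300000000 = 5.06667e-05 s.
BDP = R × t_prop = 200000000 × 5.06667e-05 = 10133.3 bits.
In packets of 10000 bits: 1.01 packets.

1.01 packets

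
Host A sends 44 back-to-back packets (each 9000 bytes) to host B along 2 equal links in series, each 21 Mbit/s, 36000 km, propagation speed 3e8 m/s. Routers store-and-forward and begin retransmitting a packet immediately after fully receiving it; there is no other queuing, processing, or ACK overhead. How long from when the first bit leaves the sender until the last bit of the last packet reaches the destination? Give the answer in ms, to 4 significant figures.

394.3 ms

Per-hop transmission t_tx = L/R = 72000/21000000 = 3.42857 ms.
Per-hop propagation t_prop = 36000000/300000000 = 120 ms.
Pipeline fill: first packet needs 2·t_tx to clear all hops; remaining 43 packets each add one t_tx.
Total = (2+44-1)·t_tx + 2·t_prop = 45·3.42857 + 2·120 = 394.3 ms.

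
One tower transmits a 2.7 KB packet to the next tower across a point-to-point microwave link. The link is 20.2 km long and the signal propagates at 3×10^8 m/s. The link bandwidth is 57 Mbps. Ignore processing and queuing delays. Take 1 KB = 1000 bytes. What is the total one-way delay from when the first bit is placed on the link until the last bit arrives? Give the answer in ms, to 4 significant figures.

0.4463 ms

L = 21600 bits.
Transmission delay = L/R = 21600 / 57000000 = 0.378947 ms.
Propagation delay = d/s = 20200 m / 300000000 m/s = 0.0673333 ms.
Total = 0.4463 ms.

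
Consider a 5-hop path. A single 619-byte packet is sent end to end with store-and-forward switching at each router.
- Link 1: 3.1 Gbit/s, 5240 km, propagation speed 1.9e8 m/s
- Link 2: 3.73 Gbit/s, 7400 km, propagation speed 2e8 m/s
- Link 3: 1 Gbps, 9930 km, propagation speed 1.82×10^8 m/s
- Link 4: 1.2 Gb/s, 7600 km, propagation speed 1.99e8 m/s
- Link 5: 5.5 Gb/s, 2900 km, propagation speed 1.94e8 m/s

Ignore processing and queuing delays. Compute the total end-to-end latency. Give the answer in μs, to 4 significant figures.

172300 μs

L = 619 × 8 = 4952 bits.
Transmission delays (L/R per hop): 1.59742, 1.32761, 4.952, 4.12667, 0.900364 μs; sum = 12.9041 μs.
Propagation delays (d/s per hop): 27578.9, 37000, 54560.4, 38191, 14948.5 μs; sum = 172279 μs.
End-to-end = 172300 μs.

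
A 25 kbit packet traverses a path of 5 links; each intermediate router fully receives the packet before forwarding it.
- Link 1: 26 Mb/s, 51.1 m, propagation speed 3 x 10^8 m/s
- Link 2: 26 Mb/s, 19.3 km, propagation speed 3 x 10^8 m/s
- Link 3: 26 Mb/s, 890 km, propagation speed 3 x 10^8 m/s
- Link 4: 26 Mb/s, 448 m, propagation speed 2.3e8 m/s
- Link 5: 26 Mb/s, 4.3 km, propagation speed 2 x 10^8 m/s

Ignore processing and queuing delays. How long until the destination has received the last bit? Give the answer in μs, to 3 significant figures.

L = 25000 bits.
Transmission delay per hop = L/R = 25000/26000000 = 961.538 μs; 5 hops → 4807.69 μs.
Propagation delays (d/s per hop): 0.170333, 64.3333, 2966.67, 1.94783, 21.5 μs; sum = 3054.62 μs.
End-to-end = 7860 μs.

7860 μs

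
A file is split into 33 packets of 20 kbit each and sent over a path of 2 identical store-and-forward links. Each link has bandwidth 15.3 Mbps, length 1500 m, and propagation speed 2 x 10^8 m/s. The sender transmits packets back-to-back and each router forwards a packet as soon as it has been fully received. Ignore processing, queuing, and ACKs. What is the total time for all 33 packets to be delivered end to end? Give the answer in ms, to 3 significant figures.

Per-hop transmission t_tx = L/R = 20000/15300000 = 1.30719 ms.
Per-hop propagation t_prop = 1500/200000000 = 0.0075 ms.
Pipeline fill: first packet needs 2·t_tx to clear all hops; remaining 32 packets each add one t_tx.
Total = (2+33-1)·t_tx + 2·t_prop = 34·1.30719 + 2·0.0075 = 44.5 ms.

44.5 ms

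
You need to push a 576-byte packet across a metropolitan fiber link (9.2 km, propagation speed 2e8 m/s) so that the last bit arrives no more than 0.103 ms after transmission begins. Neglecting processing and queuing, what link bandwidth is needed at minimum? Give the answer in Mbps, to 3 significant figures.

80.8 Mbps

L = 4608 bits.
Propagation delay = 9200 / 200000000 = 0.046 ms.
Transmission budget = 0.103 − 0.046 = 0.057 ms.
R ≥ L / t_tx = 4608 bits / 5.7e-05 s = 80.8 Mbps.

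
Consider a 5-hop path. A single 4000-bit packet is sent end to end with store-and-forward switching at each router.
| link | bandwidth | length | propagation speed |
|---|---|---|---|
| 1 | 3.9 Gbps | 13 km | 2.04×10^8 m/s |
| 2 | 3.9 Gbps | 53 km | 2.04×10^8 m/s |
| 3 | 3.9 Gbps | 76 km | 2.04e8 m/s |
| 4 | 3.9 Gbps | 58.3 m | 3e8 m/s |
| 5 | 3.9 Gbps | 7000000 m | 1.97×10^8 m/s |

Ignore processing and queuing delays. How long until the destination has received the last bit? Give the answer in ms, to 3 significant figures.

36.2 ms

Transmission delay per hop = L/R = 4000/3900000000 = 0.00102564 ms; 5 hops → 0.00512821 ms.
Propagation delays (d/s per hop): 0.0637255, 0.259804, 0.372549, 0.000194333, 35.533 ms; sum = 36.2293 ms.
End-to-end = 36.2 ms.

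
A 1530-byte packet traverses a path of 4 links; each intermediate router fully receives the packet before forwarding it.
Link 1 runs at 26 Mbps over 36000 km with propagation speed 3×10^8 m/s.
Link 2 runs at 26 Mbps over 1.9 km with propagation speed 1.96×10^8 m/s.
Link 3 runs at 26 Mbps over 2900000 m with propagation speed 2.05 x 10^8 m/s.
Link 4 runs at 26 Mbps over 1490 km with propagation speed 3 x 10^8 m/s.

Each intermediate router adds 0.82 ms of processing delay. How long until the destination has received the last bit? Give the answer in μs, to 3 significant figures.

143000 μs

L = 1530 × 8 = 12240 bits.
Transmission delay per hop = L/R = 12240/26000000 = 470.769 μs; 4 hops → 1883.08 μs.
Propagation delays (d/s per hop): 120000, 9.69388, 14146.3, 4966.67 μs; sum = 139123 μs.
Processing at 3 router(s): 3 × 0.82 ms = 2460 μs.
End-to-end = 143000 μs.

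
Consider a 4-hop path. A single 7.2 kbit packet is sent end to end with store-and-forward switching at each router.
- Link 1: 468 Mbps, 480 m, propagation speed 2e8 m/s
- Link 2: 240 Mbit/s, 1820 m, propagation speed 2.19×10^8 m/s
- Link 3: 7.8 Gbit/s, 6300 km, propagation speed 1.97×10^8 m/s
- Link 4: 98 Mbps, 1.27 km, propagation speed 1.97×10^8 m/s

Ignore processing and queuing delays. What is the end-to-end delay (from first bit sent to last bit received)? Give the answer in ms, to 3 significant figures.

32.1 ms

L = 7200 bits.
Transmission delays (L/R per hop): 0.0153846, 0.03, 0.000923077, 0.0734694 ms; sum = 0.119777 ms.
Propagation delays (d/s per hop): 0.0024, 0.0083105, 31.9797, 0.0064467 ms; sum = 31.9969 ms.
End-to-end = 32.1 ms.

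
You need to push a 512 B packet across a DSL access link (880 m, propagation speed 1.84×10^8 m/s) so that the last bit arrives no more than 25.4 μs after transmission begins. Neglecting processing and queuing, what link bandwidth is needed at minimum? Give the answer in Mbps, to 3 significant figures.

L = 4096 bits.
Propagation delay = 880 / 184000000 = 4.78261 μs.
Transmission budget = 25.4 − 4.78261 = 20.6174 μs.
R ≥ L / t_tx = 4096 bits / 2.06174e-05 s = 199 Mbps.

199 Mbps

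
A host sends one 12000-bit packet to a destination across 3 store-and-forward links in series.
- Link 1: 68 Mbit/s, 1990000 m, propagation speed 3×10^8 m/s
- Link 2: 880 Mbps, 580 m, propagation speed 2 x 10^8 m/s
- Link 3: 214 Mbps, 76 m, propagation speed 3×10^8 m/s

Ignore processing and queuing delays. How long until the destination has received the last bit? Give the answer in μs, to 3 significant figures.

Transmission delays (L/R per hop): 176.471, 13.6364, 56.0748 μs; sum = 246.182 μs.
Propagation delays (d/s per hop): 6633.33, 2.9, 0.253333 μs; sum = 6636.49 μs.
End-to-end = 6880 μs.

6880 μs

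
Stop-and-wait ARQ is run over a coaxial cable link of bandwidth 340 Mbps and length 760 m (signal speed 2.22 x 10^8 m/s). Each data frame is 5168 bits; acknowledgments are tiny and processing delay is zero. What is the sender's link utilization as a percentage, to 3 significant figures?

68.9 %

t_tx = L/R = 5168/340000000 = 1.52e-05 s.
t_prop = 760/2.22e+08 = 3.42342e-06 s; RTT = 6.84685e-06 s.
Cycle = t_tx + RTT = 2.20468e-05 s.
Utilization = t_tx / cycle = 1.52e-05/2.20468e-05 = 68.9 %.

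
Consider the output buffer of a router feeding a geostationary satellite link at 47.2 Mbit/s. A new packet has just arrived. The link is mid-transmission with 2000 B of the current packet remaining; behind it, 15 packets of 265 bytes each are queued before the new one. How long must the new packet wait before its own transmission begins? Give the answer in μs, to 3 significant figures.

Each queued packet: L/R = 2120/47200000 = 44.9153 μs.
15 queued → 673.729 μs.
Plus remaining 16000 bits of current packet: 338.983 μs.
Queuing delay = 1010 μs.

1010 μs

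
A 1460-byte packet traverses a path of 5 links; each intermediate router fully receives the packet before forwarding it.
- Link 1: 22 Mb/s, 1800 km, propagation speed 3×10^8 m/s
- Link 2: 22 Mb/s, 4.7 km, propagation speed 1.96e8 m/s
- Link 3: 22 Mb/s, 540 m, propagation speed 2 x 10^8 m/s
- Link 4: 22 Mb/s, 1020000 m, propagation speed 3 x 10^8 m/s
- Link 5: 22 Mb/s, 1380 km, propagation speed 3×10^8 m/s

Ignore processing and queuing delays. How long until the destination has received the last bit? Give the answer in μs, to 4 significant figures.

16680 μs

L = 1460 × 8 = 11680 bits.
Transmission delay per hop = L/R = 11680/22000000 = 530.909 μs; 5 hops → 2654.55 μs.
Propagation delays (d/s per hop): 6000, 23.9796, 2.7, 3400, 4600 μs; sum = 14026.7 μs.
End-to-end = 16680 μs.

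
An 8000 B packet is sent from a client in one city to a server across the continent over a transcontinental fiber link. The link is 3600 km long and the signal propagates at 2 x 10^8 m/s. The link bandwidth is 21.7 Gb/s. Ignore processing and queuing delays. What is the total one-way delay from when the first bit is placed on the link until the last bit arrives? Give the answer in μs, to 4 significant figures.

18000 μs

L = 8000 × 8 = 64000 bits.
Transmission delay = L/R = 64000 / 21700000000 = 2.94931 μs.
Propagation delay = d/s = 3600000 m / 200000000 m/s = 18000 μs.
Total = 18000 μs.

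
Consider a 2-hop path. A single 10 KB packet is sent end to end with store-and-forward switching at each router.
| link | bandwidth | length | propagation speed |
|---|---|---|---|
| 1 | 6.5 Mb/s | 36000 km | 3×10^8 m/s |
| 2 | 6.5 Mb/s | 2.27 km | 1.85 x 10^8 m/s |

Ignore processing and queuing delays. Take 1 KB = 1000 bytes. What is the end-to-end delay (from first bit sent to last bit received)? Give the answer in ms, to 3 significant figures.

L = 80000 bits.
Transmission delay per hop = L/R = 80000/6500000 = 12.3077 ms; 2 hops → 24.6154 ms.
Propagation delays (d/s per hop): 120, 0.0122703 ms; sum = 120.012 ms.
End-to-end = 145 ms.

145 ms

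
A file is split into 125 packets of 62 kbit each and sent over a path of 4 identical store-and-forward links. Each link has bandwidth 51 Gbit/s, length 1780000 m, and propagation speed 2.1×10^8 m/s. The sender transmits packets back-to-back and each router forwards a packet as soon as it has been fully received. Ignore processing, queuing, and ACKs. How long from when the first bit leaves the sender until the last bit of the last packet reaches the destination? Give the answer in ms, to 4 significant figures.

34.06 ms

Per-hop transmission t_tx = L/R = 62000/51000000000 = 0.00121569 ms.
Per-hop propagation t_prop = 1780000/210000000 = 8.47619 ms.
Pipeline fill: first packet needs 4·t_tx to clear all hops; remaining 124 packets each add one t_tx.
Total = (4+125-1)·t_tx + 4·t_prop = 128·0.00121569 + 4·8.47619 = 34.06 ms.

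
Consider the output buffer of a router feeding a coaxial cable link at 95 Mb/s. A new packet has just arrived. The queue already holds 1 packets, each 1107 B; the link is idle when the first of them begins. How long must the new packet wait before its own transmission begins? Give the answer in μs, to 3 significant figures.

93.2 μs

Each queued packet: L/R = 8856/95000000 = 93.2211 μs.
1 queued → 93.2211 μs.
Queuing delay = 93.2 μs.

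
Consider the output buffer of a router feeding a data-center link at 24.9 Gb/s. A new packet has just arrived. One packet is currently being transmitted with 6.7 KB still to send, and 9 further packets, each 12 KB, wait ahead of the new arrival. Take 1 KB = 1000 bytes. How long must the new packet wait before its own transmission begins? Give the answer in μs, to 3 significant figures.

Each queued packet: L/R = 96000/24900000000 = 3.85542 μs.
9 queued → 34.6988 μs.
Plus remaining 53600 bits of current packet: 2.15261 μs.
Queuing delay = 36.9 μs.

36.9 μs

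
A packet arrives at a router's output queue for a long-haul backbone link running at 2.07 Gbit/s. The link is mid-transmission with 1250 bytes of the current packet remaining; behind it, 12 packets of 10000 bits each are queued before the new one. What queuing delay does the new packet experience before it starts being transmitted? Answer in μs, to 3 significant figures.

Each queued packet: L/R = 10000/2.07e+09 = 4.83092 μs.
12 queued → 57.971 μs.
Plus remaining 10000 bits of current packet: 4.83092 μs.
Queuing delay = 62.8 μs.

62.8 μs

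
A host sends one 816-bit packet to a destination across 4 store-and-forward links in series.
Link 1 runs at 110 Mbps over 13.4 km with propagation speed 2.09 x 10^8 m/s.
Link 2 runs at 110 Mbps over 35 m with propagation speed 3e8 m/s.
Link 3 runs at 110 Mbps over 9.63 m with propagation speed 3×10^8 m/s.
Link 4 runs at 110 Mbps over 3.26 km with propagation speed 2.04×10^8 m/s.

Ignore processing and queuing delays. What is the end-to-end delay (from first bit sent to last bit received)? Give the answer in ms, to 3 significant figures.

0.110 ms

Transmission delay per hop = L/R = 816/110000000 = 0.00741818 ms; 4 hops → 0.0296727 ms.
Propagation delays (d/s per hop): 0.0641148, 0.000116667, 3.21e-05, 0.0159804 ms; sum = 0.080244 ms.
End-to-end = 0.110 ms.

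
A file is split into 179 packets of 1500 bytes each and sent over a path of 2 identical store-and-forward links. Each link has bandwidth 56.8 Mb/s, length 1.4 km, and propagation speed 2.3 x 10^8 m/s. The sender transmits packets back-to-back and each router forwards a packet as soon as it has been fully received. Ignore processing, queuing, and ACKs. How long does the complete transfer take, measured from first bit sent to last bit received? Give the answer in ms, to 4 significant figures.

38.04 ms

Per-hop transmission t_tx = L/R = 12000/56800000 = 0.211268 ms.
Per-hop propagation t_prop = 1400/2.3e+08 = 0.00608696 ms.
Pipeline fill: first packet needs 2·t_tx to clear all hops; remaining 178 packets each add one t_tx.
Total = (2+179-1)·t_tx + 2·t_prop = 180·0.211268 + 2·0.00608696 = 38.04 ms.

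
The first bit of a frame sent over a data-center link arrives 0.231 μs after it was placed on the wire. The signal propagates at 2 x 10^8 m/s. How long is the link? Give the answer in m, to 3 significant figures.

d = s × t_prop = 200000000 × 2.31e-07 = 46.2 m.

46.2 m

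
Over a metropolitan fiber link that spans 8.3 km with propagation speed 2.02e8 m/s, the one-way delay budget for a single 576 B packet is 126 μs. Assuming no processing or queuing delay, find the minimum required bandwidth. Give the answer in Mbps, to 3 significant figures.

54.3 Mbps

L = 4608 bits.
Propagation delay = 8300 / 202000000 = 41.0891 μs.
Transmission budget = 126 − 41.0891 = 84.9109 μs.
R ≥ L / t_tx = 4608 bits / 8.49109e-05 s = 54.3 Mbps.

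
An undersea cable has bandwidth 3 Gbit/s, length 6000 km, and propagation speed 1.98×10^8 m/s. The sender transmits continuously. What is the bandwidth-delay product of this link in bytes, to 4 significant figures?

Propagation delay = 6000000 / 198000000 = 0.030303 s.
BDP = R × t_prop = 3000000000 × 0.030303 = 90909100 bits.
In bytes: 90909100/8 = 11360000 bytes.

11360000 bytes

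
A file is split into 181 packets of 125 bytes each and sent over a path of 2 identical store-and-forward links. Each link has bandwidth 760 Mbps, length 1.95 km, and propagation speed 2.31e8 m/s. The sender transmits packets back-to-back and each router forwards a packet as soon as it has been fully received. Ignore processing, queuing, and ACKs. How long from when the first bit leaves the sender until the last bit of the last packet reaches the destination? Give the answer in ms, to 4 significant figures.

Per-hop transmission t_tx = L/R = 1000/760000000 = 0.00131579 ms.
Per-hop propagation t_prop = 1950/231000000 = 0.00844156 ms.
Pipeline fill: first packet needs 2·t_tx to clear all hops; remaining 180 packets each add one t_tx.
Total = (2+181-1)·t_tx + 2·t_prop = 182·0.00131579 + 2·0.00844156 = 0.2564 ms.

0.2564 ms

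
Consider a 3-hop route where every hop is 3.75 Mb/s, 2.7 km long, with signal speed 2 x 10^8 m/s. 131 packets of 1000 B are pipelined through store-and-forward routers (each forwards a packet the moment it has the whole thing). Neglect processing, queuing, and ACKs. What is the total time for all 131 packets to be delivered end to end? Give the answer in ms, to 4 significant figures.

283.8 ms

Per-hop transmission t_tx = L/R = 8000/3750000 = 2.13333 ms.
Per-hop propagation t_prop = 2700/200000000 = 0.0135 ms.
Pipeline fill: first packet needs 3·t_tx to clear all hops; remaining 130 packets each add one t_tx.
Total = (3+131-1)·t_tx + 3·t_prop = 133·2.13333 + 3·0.0135 = 283.8 ms.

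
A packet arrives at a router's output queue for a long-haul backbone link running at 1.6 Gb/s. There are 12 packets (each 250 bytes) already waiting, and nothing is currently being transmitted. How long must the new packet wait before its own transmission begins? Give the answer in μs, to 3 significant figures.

Each queued packet: L/R = 2000/1600000000 = 1.25 μs.
12 queued → 15 μs.
Queuing delay = 15.0 μs.

15.0 μs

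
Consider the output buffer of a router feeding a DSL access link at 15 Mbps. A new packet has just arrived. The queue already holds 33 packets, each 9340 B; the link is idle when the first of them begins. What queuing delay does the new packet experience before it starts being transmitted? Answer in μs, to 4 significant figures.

Each queued packet: L/R = 74720/15000000 = 4981.33 μs.
33 queued → 164384 μs.
Queuing delay = 164400 μs.

164400 μs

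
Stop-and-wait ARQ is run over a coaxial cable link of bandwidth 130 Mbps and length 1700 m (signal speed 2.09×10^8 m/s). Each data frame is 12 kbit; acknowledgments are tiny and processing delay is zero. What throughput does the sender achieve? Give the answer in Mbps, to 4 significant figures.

t_tx = L/R = 12000/130000000 = 9.23077e-05 s.
t_prop = 1700/209000000 = 8.13397e-06 s; RTT = 1.62679e-05 s.
Cycle = t_tx + RTT = 0.000108576 s.
Throughput = L / cycle = 12000 / 0.000108576 = 110.5 Mbps.

110.5 Mbps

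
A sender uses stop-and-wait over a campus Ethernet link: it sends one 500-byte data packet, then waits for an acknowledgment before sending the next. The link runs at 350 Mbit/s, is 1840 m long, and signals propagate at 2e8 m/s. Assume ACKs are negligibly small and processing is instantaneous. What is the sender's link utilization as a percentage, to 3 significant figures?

t_tx = L/R = 4000/350000000 = 1.14286e-05 s.
t_prop = 1840/200000000 = 9.2e-06 s; RTT = 1.84e-05 s.
Cycle = t_tx + RTT = 2.98286e-05 s.
Utilization = t_tx / cycle = 1.14286e-05/2.98286e-05 = 38.3 %.

38.3 %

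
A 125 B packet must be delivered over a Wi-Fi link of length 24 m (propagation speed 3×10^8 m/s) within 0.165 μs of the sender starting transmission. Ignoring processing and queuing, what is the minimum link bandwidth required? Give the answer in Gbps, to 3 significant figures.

11.8 Gbps

L = 1000 bits.
Propagation delay = 24 / 300000000 = 0.08 μs.
Transmission budget = 0.165 − 0.08 = 0.085 μs.
R ≥ L / t_tx = 1000 bits / 8.5e-08 s = 11.8 Gbps.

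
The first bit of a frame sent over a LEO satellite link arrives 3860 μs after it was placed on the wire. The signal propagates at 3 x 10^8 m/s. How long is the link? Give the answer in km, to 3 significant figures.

d = s × t_prop = 300000000 × 0.00386 = 1160 km.

1160 km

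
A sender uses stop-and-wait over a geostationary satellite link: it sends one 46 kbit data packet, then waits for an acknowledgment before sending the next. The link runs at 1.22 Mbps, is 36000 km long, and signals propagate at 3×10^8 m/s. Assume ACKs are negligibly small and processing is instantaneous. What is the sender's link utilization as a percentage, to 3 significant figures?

13.6 %

t_tx = L/R = 46000/1220000 = 0.0377049 s.
t_prop = 36000000/300000000 = 0.12 s; RTT = 0.24 s.
Cycle = t_tx + RTT = 0.277705 s.
Utilization = t_tx / cycle = 0.0377049/0.277705 = 13.6 %.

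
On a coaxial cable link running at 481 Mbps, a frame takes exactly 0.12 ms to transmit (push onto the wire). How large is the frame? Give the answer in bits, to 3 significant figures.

L = R × t_tx = 481000000 b/s × 0.00012 s = 57720 bits.

57700 bits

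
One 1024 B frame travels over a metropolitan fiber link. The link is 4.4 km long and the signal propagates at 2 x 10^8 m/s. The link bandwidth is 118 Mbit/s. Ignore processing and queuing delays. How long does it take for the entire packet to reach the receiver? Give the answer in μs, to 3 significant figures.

91.4 μs

L = 1024 × 8 = 8192 bits.
Transmission delay = L/R = 8192 / 118000000 = 69.4237 μs.
Propagation delay = d/s = 4400 m / 200000000 m/s = 22 μs.
Total = 91.4 μs.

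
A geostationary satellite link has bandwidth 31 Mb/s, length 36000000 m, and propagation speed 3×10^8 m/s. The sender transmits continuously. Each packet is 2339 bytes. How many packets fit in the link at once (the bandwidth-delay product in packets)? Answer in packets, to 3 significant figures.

199 packets

Propagation delay = 36000000 / 300000000 = 0.12 s.
BDP = R × t_prop = 31000000 × 0.12 = 3720000 bits.
In packets of 18712 bits: 199 packets.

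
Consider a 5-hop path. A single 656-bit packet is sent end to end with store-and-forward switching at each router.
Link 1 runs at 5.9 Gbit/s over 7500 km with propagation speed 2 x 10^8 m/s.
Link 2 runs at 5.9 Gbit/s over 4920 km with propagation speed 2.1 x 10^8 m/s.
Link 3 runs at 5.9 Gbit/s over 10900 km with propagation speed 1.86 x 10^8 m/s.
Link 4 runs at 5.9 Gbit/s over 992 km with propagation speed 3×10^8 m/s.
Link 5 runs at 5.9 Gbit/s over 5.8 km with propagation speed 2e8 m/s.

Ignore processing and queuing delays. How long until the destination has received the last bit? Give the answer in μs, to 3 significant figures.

Transmission delay per hop = L/R = 656/5900000000 = 0.111186 μs; 5 hops → 0.555932 μs.
Propagation delays (d/s per hop): 37500, 23428.6, 58602.2, 3306.67, 29 μs; sum = 122866 μs.
End-to-end = 123000 μs.

123000 μs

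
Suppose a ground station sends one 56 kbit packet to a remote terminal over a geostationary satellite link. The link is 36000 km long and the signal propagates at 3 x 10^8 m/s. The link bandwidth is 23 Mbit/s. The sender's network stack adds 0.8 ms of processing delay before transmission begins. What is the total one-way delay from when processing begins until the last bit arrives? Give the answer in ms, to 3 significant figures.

123 ms

L = 56000 bits.
Transmission delay = L/R = 56000 / 23000000 = 2.43478 ms.
Propagation delay = d/s = 36000000 m / 300000000 m/s = 120 ms.
Plus processing delay 0.8 ms = 0.8 ms.
Total = 123 ms.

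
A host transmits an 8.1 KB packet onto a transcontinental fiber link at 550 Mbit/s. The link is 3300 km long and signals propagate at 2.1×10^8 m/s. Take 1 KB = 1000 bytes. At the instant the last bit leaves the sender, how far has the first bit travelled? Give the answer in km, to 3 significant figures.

24.7 km

t_tx = L/R = 64800/550000000 = 0.000117818 s.
Distance = s × t_tx = 210000000 × 0.000117818 = 24.7 km.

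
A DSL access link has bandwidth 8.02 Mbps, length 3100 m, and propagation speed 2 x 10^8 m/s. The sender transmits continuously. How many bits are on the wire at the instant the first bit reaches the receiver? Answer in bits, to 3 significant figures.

Propagation delay = 3100 / 200000000 = 1.55e-05 s.
BDP = R × t_prop = 8020000 × 1.55e-05 = 124.31 bits.

124 bits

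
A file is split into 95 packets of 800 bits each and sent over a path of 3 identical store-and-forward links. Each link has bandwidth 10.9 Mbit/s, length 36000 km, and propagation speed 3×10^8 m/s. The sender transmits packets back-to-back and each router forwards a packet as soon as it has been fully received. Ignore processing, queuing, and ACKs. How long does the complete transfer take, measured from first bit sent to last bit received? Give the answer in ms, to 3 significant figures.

Per-hop transmission t_tx = L/R = 800/10900000 = 0.0733945 ms.
Per-hop propagation t_prop = 36000000/300000000 = 120 ms.
Pipeline fill: first packet needs 3·t_tx to clear all hops; remaining 94 packets each add one t_tx.
Total = (3+95-1)·t_tx + 3·t_prop = 97·0.0733945 + 3·120 = 367 ms.

367 ms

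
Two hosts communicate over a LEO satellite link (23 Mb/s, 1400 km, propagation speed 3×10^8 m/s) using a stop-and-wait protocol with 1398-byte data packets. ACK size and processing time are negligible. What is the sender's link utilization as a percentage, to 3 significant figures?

t_tx = L/R = 11184/23000000 = 0.000486261 s.
t_prop = 1400000/300000000 = 0.00466667 s; RTT = 0.00933333 s.
Cycle = t_tx + RTT = 0.00981959 s.
Utilization = t_tx / cycle = 0.000486261/0.00981959 = 4.95 %.

4.95 %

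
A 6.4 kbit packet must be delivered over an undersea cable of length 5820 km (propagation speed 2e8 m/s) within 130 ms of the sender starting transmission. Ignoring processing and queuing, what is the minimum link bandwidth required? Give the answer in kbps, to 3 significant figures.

63.4 kbps

Propagation delay = 5820000 / 200000000 = 29.1 ms.
Transmission budget = 130 − 29.1 = 100.9 ms.
R ≥ L / t_tx = 6400 bits / 0.1009 s = 63.4 kbps.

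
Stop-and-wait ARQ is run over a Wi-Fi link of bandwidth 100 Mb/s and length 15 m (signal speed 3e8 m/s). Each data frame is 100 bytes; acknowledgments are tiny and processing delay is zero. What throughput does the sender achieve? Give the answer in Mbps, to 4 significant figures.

98.77 Mbps

t_tx = L/R = 800/100000000 = 8e-06 s.
t_prop = 15/300000000 = 5e-08 s; RTT = 1e-07 s.
Cycle = t_tx + RTT = 8.1e-06 s.
Throughput = L / cycle = 800 / 8.1e-06 = 98.77 Mbps.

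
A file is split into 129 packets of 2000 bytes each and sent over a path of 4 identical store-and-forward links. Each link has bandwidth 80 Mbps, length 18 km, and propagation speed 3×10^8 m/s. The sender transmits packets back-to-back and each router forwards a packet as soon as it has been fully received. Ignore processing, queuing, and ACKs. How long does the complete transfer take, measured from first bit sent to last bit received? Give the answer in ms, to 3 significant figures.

Per-hop transmission t_tx = L/R = 16000/80000000 = 0.2 ms.
Per-hop propagation t_prop = 18000/300000000 = 0.06 ms.
Pipeline fill: first packet needs 4·t_tx to clear all hops; remaining 128 packets each add one t_tx.
Total = (4+129-1)·t_tx + 4·t_prop = 132·0.2 + 4·0.06 = 26.6 ms.

26.6 ms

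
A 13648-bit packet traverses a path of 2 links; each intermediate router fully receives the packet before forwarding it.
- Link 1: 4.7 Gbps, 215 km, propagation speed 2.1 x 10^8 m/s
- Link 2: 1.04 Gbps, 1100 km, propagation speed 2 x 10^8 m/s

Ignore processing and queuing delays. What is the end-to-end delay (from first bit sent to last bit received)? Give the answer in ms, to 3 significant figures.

6.54 ms

Transmission delays (L/R per hop): 0.00290383, 0.0131231 ms; sum = 0.0160269 ms.
Propagation delays (d/s per hop): 1.02381, 5.5 ms; sum = 6.52381 ms.
End-to-end = 6.54 ms.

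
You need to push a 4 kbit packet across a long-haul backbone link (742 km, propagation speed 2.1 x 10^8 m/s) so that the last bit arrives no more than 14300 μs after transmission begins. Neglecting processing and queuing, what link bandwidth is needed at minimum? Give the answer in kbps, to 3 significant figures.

372 kbps

Propagation delay = 742000 / 210000000 = 3533.33 μs.
Transmission budget = 14300 − 3533.33 = 10766.7 μs.
R ≥ L / t_tx = 4000 bits / 0.0107667 s = 372 kbps.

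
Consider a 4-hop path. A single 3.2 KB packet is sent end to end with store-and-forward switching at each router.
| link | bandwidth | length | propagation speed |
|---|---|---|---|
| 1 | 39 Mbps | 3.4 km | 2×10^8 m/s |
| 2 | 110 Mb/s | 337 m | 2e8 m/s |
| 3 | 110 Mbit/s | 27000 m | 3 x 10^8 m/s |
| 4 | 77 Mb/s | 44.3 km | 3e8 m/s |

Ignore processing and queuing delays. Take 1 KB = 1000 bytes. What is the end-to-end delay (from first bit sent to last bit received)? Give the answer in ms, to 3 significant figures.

L = 25600 bits.
Transmission delays (L/R per hop): 0.65641, 0.232727, 0.232727, 0.332468 ms; sum = 1.45433 ms.
Propagation delays (d/s per hop): 0.017, 0.001685, 0.09, 0.147667 ms; sum = 0.256352 ms.
End-to-end = 1.71 ms.

1.71 ms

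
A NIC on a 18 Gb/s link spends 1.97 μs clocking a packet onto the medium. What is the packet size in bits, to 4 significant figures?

35460 bits

L = R × t_tx = 18000000000 b/s × 1.97e-06 s = 35460 bits.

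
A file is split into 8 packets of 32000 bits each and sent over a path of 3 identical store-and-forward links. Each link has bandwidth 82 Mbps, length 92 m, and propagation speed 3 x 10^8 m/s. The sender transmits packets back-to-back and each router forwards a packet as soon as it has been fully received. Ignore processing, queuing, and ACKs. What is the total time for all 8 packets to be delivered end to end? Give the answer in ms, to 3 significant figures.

Per-hop transmission t_tx = L/R = 32000/82000000 = 0.390244 ms.
Per-hop propagation t_prop = 92/300000000 = 0.000306667 ms.
Pipeline fill: first packet needs 3·t_tx to clear all hops; remaining 7 packets each add one t_tx.
Total = (3+8-1)·t_tx + 3·t_prop = 10·0.390244 + 3·0.000306667 = 3.90 ms.

3.90 ms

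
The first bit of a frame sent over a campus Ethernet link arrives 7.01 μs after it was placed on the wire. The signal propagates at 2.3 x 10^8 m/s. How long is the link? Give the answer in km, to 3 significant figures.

1.61 km

d = s × t_prop = 2.3e+08 × 7.01e-06 = 1.61 km.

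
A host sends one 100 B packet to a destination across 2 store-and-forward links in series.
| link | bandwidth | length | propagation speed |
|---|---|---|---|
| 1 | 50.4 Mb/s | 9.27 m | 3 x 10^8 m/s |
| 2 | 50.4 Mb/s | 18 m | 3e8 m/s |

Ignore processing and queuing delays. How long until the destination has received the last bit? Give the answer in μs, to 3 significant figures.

31.8 μs

L = 100 × 8 = 800 bits.
Transmission delay per hop = L/R = 800/50400000 = 15.873 μs; 2 hops → 31.746 μs.
Propagation delays (d/s per hop): 0.0309, 0.06 μs; sum = 0.0909 μs.
End-to-end = 31.8 μs.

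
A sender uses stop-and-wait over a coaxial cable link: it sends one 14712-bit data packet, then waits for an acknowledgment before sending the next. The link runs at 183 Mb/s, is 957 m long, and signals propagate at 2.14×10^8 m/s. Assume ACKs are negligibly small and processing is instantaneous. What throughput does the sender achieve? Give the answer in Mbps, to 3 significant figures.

165 Mbps

t_tx = L/R = 14712/183000000 = 8.03934e-05 s.
t_prop = 957/214000000 = 4.47196e-06 s; RTT = 8.94393e-06 s.
Cycle = t_tx + RTT = 8.93374e-05 s.
Throughput = L / cycle = 14712 / 8.93374e-05 = 165 Mbps.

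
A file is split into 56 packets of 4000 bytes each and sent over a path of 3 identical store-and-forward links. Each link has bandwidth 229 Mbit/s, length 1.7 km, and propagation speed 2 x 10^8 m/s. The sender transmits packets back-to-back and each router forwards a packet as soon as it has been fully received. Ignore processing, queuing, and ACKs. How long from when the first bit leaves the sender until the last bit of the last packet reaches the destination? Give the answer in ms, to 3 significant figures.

Per-hop transmission t_tx = L/R = 32000/229000000 = 0.139738 ms.
Per-hop propagation t_prop = 1700/200000000 = 0.0085 ms.
Pipeline fill: first packet needs 3·t_tx to clear all hops; remaining 55 packets each add one t_tx.
Total = (3+56-1)·t_tx + 3·t_prop = 58·0.139738 + 3·0.0085 = 8.13 ms.

8.13 ms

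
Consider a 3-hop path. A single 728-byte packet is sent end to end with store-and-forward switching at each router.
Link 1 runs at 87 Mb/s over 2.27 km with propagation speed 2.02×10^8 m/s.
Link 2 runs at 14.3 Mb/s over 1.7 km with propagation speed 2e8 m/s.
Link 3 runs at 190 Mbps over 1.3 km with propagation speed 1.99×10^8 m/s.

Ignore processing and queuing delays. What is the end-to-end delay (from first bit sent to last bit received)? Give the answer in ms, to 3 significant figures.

L = 728 × 8 = 5824 bits.
Transmission delays (L/R per hop): 0.0669425, 0.407273, 0.0306526 ms; sum = 0.504868 ms.
Propagation delays (d/s per hop): 0.0112376, 0.0085, 0.00653266 ms; sum = 0.0262703 ms.
End-to-end = 0.531 ms.

0.531 ms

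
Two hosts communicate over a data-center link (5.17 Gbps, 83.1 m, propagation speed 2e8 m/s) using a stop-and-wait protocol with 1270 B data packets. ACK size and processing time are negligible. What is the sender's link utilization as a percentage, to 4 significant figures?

t_tx = L/R = 10160/5170000000 = 1.96518e-06 s.
t_prop = 83.1/200000000 = 4.155e-07 s; RTT = 8.31e-07 s.
Cycle = t_tx + RTT = 2.79618e-06 s.
Utilization = t_tx / cycle = 1.96518e-06/2.79618e-06 = 70.28 %.

70.28 %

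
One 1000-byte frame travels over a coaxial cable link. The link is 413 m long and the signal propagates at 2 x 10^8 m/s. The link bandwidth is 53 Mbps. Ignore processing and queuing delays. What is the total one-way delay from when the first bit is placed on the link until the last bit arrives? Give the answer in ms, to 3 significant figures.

0.153 ms

L = 1000 × 8 = 8000 bits.
Transmission delay = L/R = 8000 / 53000000 = 0.150943 ms.
Propagation delay = d/s = 413 m / 200000000 m/s = 0.002065 ms.
Total = 0.153 ms.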